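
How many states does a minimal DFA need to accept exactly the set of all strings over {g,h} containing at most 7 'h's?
By Myhill–Nerode, count the distinguishable equivalence classes: 9 classes — having seen 0, 1, …, 7, or >7 copies of 'h'; counts 0 through 7 are accepting and >7 is dead.
9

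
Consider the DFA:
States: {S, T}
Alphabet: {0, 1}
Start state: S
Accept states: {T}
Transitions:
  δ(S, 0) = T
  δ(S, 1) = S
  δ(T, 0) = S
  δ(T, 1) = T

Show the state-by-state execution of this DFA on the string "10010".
read '1': S → S
  read '0': S → T
  read '0': T → S
  read '1': S → S
  read '0': S → T
S -> S -> T -> S -> S -> T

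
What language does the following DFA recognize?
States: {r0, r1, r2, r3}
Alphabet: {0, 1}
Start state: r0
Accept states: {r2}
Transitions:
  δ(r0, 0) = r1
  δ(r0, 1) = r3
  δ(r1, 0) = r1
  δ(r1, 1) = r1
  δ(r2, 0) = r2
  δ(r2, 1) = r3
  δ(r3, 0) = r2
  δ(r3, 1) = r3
Testing a few strings:
  '0' → reject
  '011' → reject
  '10' → accept
  '00' → reject
State roles: r0=no input read; r1=started with 0 (dead); r2=started with 1, last symbol 0; r3=started with 1, last symbol 1
All binary strings that start with 1 and end with 0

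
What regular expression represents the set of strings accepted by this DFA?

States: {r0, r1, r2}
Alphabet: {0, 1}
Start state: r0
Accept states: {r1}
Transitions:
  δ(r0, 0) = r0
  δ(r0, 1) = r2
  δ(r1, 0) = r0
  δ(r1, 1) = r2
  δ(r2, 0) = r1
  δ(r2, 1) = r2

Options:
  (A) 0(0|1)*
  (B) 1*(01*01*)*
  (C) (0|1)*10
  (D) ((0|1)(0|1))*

Check each option against the DFA on short strings; one disagreement eliminates an option:
  (A) 0(0|1)*: on '0' the DFA goes r0 → r0 and rejects (r0 ∉ Accept), but the regex matches it → eliminate
  (B) 1*(01*01*)*: on ε the DFA stays in r0 and rejects (r0 ∉ Accept), but the regex matches it → eliminate
  (C) (0|1)*10: agrees with the DFA on every string of length ≤ 6
  (D) ((0|1)(0|1))*: on ε the DFA stays in r0 and rejects (r0 ∉ Accept), but the regex matches it → eliminate
Only (C) is consistent with the DFA.
(C) (0|1)*10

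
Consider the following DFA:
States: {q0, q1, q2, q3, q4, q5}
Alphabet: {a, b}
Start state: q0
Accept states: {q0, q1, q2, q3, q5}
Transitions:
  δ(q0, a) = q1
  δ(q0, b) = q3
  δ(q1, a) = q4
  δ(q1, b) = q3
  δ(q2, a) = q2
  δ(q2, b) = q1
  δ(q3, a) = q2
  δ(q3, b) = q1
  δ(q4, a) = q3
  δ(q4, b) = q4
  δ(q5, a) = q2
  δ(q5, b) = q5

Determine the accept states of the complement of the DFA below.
Complement accept states = All states \ Original accept states
= {q0, q1, q2, q3, q4, q5} \ {q0, q1, q2, q3, q5}
{q4}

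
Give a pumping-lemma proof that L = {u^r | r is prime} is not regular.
Assume L is regular with pumping length p. Idea: pumping by a suitable count produces a composite length.
Let q be a prime with q ≥ p and choose s = u^q ∈ L. By the pumping lemma, s = xyz with |xy| ≤ p, |y| = k ≥ 1. Take i = q+1: |xy^(q+1)z| = q + q·k = q(1+k). Since q ≥ 2 and 1+k ≥ 2, q(1+k) is composite, so xy^(q+1)z ∉ L.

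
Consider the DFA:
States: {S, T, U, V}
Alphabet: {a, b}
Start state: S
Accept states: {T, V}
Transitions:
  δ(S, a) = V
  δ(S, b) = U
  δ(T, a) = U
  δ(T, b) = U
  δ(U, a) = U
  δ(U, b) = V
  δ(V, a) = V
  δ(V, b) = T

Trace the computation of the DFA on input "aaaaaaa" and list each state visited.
read 'a': S → V
  read 'a': V → V
  read 'a': V → V
  read 'a': V → V
  read 'a': V → V
  read 'a': V → V
  read 'a': V → V
S -> V -> V -> V -> V -> V -> V -> V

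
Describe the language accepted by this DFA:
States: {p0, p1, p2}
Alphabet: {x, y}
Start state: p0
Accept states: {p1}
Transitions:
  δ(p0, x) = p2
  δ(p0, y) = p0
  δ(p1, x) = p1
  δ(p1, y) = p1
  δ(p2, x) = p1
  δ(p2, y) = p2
Testing a few strings:
  'x' → reject
  'xyy' → reject
  'yx' → reject
  'yyxy' → reject
State roles: p0=zero x's seen; p1=≥ two x's seen; p2=one x seen
All strings over {x,y} containing at least two x's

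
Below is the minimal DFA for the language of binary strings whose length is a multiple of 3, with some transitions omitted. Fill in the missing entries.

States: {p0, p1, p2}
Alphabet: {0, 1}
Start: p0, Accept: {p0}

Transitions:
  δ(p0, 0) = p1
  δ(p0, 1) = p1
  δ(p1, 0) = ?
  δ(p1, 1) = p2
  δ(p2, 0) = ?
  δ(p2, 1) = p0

From the language and accept set, identify what each state tracks — p0: length ≡ 0 (mod 3); p1: length ≡ 1 (mod 3); p2: length ≡ 2 (mod 3).
Each missing δ(q, a) is the state matching the new tracked value after reading a.
δ(p1, 0) = p2; δ(p2, 0) = p0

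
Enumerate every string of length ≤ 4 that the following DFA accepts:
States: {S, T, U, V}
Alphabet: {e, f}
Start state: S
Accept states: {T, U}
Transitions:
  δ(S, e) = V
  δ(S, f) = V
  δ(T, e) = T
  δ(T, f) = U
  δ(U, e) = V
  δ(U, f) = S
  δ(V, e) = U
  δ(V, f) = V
ee, fe, efe, ffe, eeee, effe, feee, fffe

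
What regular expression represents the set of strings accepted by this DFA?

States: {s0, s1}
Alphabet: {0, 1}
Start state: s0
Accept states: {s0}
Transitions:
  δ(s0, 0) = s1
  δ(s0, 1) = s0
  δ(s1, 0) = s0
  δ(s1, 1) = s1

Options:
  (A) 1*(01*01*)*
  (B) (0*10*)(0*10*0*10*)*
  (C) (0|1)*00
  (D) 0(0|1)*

Check each option against the DFA on short strings; one disagreement eliminates an option:
  (A) 1*(01*01*)*: agrees with the DFA on every string of length ≤ 6
  (B) (0*10*)(0*10*0*10*)*: on ε the DFA stays in s0 and accepts (s0 ∈ Accept), but the regex does not match it → eliminate
  (C) (0|1)*00: on ε the DFA stays in s0 and accepts (s0 ∈ Accept), but the regex does not match it → eliminate
  (D) 0(0|1)*: on ε the DFA stays in s0 and accepts (s0 ∈ Accept), but the regex does not match it → eliminate
Only (A) is consistent with the DFA.
(A) 1*(01*01*)*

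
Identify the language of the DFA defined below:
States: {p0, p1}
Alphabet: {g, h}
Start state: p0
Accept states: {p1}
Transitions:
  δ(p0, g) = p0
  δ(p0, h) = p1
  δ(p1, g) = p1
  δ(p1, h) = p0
Testing a few strings:
  'gg' → reject
  'hh' → reject
  'h' → accept
  'ggg' → reject
State roles: p0=even number of h's so far; p1=odd number of h's so far
All strings over {g,h} with an odd number of h's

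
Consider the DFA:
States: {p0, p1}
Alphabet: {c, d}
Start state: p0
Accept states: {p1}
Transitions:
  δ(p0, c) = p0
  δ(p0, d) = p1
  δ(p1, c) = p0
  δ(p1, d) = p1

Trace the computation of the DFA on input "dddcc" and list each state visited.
read 'd': p0 → p1
  read 'd': p1 → p1
  read 'd': p1 → p1
  read 'c': p1 → p0
  read 'c': p0 → p0
p0 -> p1 -> p1 -> p1 -> p0 -> p0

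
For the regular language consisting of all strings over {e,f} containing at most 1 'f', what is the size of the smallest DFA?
By Myhill–Nerode, count the distinguishable equivalence classes: 3 classes — having seen 0, 1, or >1 copies of 'f'; counts 0 through 1 are accepting and >1 is dead.
3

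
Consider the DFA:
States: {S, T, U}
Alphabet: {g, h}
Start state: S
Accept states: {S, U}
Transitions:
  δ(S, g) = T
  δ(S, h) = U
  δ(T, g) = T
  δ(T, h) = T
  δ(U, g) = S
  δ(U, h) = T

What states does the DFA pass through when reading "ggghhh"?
read 'g': S → T
  read 'g': T → T
  read 'g': T → T
  read 'h': T → T
  read 'h': T → T
  read 'h': T → T
S -> T -> T -> T -> T -> T -> T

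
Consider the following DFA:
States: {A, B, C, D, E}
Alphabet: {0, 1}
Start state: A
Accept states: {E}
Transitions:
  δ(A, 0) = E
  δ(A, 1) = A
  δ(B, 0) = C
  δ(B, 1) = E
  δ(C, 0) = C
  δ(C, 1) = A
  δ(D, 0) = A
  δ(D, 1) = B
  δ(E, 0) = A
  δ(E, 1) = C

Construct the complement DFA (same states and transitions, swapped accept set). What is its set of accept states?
Complement accept states = All states \ Original accept states
= {A, B, C, D, E} \ {E}
{A, B, C, D}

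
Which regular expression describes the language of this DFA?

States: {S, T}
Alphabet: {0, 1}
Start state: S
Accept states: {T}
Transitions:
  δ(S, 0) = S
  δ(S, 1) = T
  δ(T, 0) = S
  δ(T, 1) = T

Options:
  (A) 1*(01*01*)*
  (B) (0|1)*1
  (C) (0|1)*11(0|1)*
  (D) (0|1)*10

Check each option against the DFA on short strings; one disagreement eliminates an option:
  (A) 1*(01*01*)*: on ε the DFA stays in S and rejects (S ∉ Accept), but the regex matches it → eliminate
  (B) (0|1)*1: agrees with the DFA on every string of length ≤ 6
  (C) (0|1)*11(0|1)*: on '1' the DFA goes S → T and accepts (T ∈ Accept), but the regex does not match it → eliminate
  (D) (0|1)*10: on '1' the DFA goes S → T and accepts (T ∈ Accept), but the regex does not match it → eliminate
Only (B) is consistent with the DFA.
(B) (0|1)*1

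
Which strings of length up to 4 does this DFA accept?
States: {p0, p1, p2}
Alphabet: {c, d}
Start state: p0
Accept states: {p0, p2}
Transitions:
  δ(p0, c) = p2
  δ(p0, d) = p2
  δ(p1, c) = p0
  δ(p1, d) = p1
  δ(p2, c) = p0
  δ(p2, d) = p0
ε, c, d, cc, cd, dc, dd, ccc, ccd, cdc, cdd, dcc, dcd, ddc, ddd, cccc, cccd, ccdc, ccdd, cdcc, cdcd, cddc, cddd, dccc, dccd, dcdc, dcdd, ddcc, ddcd, dddc, dddd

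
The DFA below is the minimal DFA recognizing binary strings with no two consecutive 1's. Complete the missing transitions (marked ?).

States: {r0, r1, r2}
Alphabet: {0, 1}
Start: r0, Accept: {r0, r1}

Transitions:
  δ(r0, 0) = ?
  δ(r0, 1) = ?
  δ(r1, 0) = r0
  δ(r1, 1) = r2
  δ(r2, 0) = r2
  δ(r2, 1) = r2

From the language and accept set, identify what each state tracks — r0: last symbol not 1 (ok); r1: last symbol 1 (ok); r2: saw 11 (dead).
Each missing δ(q, a) is the state matching the new tracked value after reading a.
δ(r0, 0) = r0; δ(r0, 1) = r1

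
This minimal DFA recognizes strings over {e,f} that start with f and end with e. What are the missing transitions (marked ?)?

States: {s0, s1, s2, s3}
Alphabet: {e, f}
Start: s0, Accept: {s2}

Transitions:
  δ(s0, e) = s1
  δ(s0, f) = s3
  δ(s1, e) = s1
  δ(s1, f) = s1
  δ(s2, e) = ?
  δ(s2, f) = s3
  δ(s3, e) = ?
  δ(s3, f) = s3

From the language and accept set, identify what each state tracks — s0: no input read; s1: started with e (dead); s2: started with f, last symbol e; s3: started with f, last symbol f.
Each missing δ(q, a) is the state matching the new tracked value after reading a.
δ(s2, e) = s2; δ(s3, e) = s2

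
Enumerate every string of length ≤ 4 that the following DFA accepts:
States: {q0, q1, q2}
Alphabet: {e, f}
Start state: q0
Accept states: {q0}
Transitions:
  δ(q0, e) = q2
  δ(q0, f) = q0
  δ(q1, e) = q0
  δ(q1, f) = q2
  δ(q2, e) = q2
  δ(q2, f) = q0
ε, f, ef, ff, eef, eff, fef, fff, eeef, eeff, efef, efff, feef, feff, ffef, ffff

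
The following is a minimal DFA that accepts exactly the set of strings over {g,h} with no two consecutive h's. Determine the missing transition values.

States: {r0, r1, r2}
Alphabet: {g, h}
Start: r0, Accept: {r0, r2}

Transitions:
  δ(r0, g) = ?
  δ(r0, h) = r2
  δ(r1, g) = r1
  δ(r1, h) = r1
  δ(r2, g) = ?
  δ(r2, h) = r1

From the language and accept set, identify what each state tracks — r0: last symbol not h (ok); r1: saw hh (dead); r2: last symbol h (ok).
Each missing δ(q, a) is the state matching the new tracked value after reading a.
δ(r0, g) = r0; δ(r2, g) = r0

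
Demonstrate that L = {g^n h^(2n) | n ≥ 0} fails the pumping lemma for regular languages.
Assume L is regular with pumping length p. Idea: pumping the g-block breaks the 1:2 ratio.
Choose s = g^p h^(2p) (length 3p ≥ p). By the pumping lemma, s = xyz with |xy| ≤ p, |y| > 0, so y = g^k with k ≥ 1. Then xy²z = g^(p+k) h^(2p). For this to be in L we would need 2p = 2(p+k), i.e. 2k = 0, contradicting k ≥ 1. So xy²z ∉ L.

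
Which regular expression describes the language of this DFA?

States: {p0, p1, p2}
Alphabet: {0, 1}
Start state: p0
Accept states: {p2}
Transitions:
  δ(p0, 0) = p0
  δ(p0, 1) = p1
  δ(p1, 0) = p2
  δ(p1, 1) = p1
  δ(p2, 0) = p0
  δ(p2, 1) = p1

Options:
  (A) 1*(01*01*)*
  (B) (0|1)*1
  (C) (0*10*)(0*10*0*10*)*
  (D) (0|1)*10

Check each option against the DFA on short strings; one disagreement eliminates an option:
  (A) 1*(01*01*)*: on ε the DFA stays in p0 and rejects (p0 ∉ Accept), but the regex matches it → eliminate
  (B) (0|1)*1: on '1' the DFA goes p0 → p1 and rejects (p1 ∉ Accept), but the regex matches it → eliminate
  (C) (0*10*)(0*10*0*10*)*: on '1' the DFA goes p0 → p1 and rejects (p1 ∉ Accept), but the regex matches it → eliminate
  (D) (0|1)*10: agrees with the DFA on every string of length ≤ 6
Only (D) is consistent with the DFA.
(D) (0|1)*10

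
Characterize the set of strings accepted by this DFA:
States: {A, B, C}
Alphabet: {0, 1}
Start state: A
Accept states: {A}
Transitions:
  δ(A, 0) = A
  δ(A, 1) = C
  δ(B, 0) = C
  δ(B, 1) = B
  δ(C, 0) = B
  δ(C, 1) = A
Testing a few strings:
  '1' → reject
  '0' → accept
  '0100' → reject
  '01' → reject
State roles: A=value ≡ 0 (mod 3); B=value ≡ 2 (mod 3); C=value ≡ 1 (mod 3)
All binary strings representing a multiple of 3 (read in base 2; leading zeros allowed and ε counts as 0)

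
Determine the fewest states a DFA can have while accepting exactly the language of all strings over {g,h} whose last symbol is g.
By Myhill–Nerode, count the distinguishable equivalence classes: 2^1 = 2 classes — the DFA must remember the last 1 symbol read; every pair of distinct length-1 suffixes is distinguishable by some continuation.
2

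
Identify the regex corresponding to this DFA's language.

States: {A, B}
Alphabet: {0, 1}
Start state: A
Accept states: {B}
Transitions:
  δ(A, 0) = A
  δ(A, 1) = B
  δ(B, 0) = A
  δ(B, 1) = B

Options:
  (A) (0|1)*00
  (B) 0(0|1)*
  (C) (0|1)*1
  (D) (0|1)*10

Check each option against the DFA on short strings; one disagreement eliminates an option:
  (A) (0|1)*00: on '1' the DFA goes A → B and accepts (B ∈ Accept), but the regex does not match it → eliminate
  (B) 0(0|1)*: on '0' the DFA goes A → A and rejects (A ∉ Accept), but the regex matches it → eliminate
  (C) (0|1)*1: agrees with the DFA on every string of length ≤ 6
  (D) (0|1)*10: on '1' the DFA goes A → B and accepts (B ∈ Accept), but the regex does not match it → eliminate
Only (C) is consistent with the DFA.
(C) (0|1)*1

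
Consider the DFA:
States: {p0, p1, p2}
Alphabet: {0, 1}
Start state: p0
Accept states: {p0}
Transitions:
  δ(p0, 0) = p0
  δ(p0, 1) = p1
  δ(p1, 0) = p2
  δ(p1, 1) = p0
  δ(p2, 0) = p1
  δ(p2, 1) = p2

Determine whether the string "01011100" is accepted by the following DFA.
Processing string "01011100":
  p0 --0--> p0
  p0 --1--> p1
  p1 --0--> p2
  p2 --1--> p2
  p2 --1--> p2
  p2 --1--> p2
  p2 --0--> p1
  p1 --0--> p2
Final state: p2
Accept states: {p0}
No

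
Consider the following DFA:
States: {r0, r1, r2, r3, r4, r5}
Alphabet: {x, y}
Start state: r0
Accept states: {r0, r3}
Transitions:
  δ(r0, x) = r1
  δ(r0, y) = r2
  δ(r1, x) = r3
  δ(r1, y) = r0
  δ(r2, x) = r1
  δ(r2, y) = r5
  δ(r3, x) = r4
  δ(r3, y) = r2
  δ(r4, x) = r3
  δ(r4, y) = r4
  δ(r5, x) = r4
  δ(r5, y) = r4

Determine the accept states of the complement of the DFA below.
Complement accept states = All states \ Original accept states
= {r0, r1, r2, r3, r4, r5} \ {r0, r3}
{r1, r2, r4, r5}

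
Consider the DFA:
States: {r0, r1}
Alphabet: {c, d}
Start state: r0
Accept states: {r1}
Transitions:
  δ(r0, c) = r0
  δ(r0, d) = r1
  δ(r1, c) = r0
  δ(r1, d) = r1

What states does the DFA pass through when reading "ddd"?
read 'd': r0 → r1
  read 'd': r1 → r1
  read 'd': r1 → r1
r0 -> r1 -> r1 -> r1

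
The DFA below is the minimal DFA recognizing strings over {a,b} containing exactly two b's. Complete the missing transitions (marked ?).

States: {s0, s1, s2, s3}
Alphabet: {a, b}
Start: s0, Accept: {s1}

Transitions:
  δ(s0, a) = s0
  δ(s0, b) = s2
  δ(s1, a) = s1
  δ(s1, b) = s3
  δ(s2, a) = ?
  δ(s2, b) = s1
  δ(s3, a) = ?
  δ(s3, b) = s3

From the language and accept set, identify what each state tracks — s0: zero b's; s1: two b's; s2: one b; s3: ≥ three b's (dead).
Each missing δ(q, a) is the state matching the new tracked value after reading a.
δ(s2, a) = s2; δ(s3, a) = s3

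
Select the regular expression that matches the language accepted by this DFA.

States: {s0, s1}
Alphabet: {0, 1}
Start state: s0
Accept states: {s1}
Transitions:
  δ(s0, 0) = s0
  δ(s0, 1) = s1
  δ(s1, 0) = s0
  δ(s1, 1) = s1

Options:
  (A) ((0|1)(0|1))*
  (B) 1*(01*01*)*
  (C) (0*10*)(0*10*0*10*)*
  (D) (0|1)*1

Check each option against the DFA on short strings; one disagreement eliminates an option:
  (A) ((0|1)(0|1))*: on ε the DFA stays in s0 and rejects (s0 ∉ Accept), but the regex matches it → eliminate
  (B) 1*(01*01*)*: on ε the DFA stays in s0 and rejects (s0 ∉ Accept), but the regex matches it → eliminate
  (C) (0*10*)(0*10*0*10*)*: on '10' the DFA goes s0 → s1 → s0 and rejects (s0 ∉ Accept), but the regex matches it → eliminate
  (D) (0|1)*1: agrees with the DFA on every string of length ≤ 6
Only (D) is consistent with the DFA.
(D) (0|1)*1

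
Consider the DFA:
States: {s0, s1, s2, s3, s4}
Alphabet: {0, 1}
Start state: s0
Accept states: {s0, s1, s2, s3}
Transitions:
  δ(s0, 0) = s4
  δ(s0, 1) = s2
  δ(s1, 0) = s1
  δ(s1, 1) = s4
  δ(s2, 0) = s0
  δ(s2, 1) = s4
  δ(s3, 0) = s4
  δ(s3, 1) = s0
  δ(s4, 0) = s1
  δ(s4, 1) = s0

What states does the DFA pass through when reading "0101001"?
read '0': s0 → s4
  read '1': s4 → s0
  read '0': s0 → s4
  read '1': s4 → s0
  read '0': s0 → s4
  read '0': s4 → s1
  read '1': s1 → s4
s0 -> s4 -> s0 -> s4 -> s0 -> s4 -> s1 -> s4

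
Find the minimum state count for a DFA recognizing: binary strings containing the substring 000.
By Myhill–Nerode, count the distinguishable equivalence classes: 4 classes — one per longest suffix of the input that is a prefix of '000' (lengths 0 through 2), plus an absorbing 'already seen 000' class.
4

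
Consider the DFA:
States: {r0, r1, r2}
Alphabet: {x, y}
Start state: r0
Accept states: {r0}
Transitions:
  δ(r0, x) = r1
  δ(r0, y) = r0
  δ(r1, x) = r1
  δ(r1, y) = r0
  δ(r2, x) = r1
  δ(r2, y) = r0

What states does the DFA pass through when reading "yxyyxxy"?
read 'y': r0 → r0
  read 'x': r0 → r1
  read 'y': r1 → r0
  read 'y': r0 → r0
  read 'x': r0 → r1
  read 'x': r1 → r1
  read 'y': r1 → r0
r0 -> r0 -> r1 -> r0 -> r0 -> r1 -> r1 -> r0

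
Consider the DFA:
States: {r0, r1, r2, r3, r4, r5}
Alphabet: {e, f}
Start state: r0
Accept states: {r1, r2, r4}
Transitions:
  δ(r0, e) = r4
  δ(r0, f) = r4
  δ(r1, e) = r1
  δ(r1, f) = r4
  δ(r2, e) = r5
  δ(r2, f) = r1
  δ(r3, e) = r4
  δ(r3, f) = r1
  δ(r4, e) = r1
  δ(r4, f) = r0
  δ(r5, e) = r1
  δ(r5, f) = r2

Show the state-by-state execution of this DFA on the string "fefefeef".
read 'f': r0 → r4
  read 'e': r4 → r1
  read 'f': r1 → r4
  read 'e': r4 → r1
  read 'f': r1 → r4
  read 'e': r4 → r1
  read 'e': r1 → r1
  read 'f': r1 → r4
r0 -> r4 -> r1 -> r4 -> r1 -> r4 -> r1 -> r1 -> r4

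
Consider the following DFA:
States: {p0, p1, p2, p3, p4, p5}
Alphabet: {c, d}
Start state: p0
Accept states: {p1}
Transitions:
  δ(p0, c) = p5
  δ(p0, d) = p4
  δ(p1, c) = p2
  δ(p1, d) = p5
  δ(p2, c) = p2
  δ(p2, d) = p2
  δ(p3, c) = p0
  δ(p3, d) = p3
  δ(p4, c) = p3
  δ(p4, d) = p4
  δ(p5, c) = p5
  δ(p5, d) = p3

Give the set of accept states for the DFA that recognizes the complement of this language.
Complement accept states = All states \ Original accept states
= {p0, p1, p2, p3, p4, p5} \ {p1}
{p0, p2, p3, p4, p5}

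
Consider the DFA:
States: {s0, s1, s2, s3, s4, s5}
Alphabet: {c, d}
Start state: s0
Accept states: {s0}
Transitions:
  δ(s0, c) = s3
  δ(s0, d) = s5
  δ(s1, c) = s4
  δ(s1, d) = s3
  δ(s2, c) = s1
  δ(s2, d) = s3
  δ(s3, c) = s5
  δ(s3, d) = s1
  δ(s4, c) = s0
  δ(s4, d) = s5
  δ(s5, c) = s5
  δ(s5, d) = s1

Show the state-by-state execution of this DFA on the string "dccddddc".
read 'd': s0 → s5
  read 'c': s5 → s5
  read 'c': s5 → s5
  read 'd': s5 → s1
  read 'd': s1 → s3
  read 'd': s3 → s1
  read 'd': s1 → s3
  read 'c': s3 → s5
s0 -> s5 -> s5 -> s5 -> s1 -> s3 -> s1 -> s3 -> s5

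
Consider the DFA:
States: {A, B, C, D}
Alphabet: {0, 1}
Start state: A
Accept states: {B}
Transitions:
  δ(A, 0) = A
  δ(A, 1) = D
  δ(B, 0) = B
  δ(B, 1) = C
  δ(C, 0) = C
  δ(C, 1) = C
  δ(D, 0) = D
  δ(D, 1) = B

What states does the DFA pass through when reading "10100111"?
read '1': A → D
  read '0': D → D
  read '1': D → B
  read '0': B → B
  read '0': B → B
  read '1': B → C
  read '1': C → C
  read '1': C → C
A -> D -> D -> B -> B -> B -> C -> C -> C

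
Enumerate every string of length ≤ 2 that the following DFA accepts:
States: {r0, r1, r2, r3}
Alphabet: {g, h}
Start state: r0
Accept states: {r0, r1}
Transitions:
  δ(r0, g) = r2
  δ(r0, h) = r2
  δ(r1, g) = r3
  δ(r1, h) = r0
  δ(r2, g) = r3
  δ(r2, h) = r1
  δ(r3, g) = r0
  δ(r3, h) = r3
ε, gh, hh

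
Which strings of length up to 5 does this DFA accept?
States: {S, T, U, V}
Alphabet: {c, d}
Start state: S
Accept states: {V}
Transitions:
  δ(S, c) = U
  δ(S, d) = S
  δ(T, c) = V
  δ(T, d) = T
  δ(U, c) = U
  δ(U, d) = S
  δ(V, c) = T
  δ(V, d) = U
None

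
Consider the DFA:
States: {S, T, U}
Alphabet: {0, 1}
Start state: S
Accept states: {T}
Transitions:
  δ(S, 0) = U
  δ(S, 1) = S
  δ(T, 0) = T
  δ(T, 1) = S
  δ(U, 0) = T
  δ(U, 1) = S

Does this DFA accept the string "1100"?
Processing string "1100":
  S --1--> S
  S --1--> S
  S --0--> U
  U --0--> T
Final state: T
Accept states: {T}
Yes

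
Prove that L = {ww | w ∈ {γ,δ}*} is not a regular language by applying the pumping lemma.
Assume L is regular with pumping length p. Idea: pumping the leading γ-block breaks the equality of the two halves.
Choose s = γ^p δ γ^p δ ∈ L (with w = γ^p δ). |s| = 2p+2 ≥ p. By the pumping lemma, s = xyz with |xy| ≤ p, |y| > 0, so y = γ^k with k ≥ 1, in the first γ-block. Then xy²z = γ^(p+k) δ γ^p δ, of length 2p+2+k. If k is odd this length is odd, so it cannot be of the form ww. If k is even, each half has length p+1+k/2 ≤ p+k, so the first half lies entirely inside the leading γ-block and contains no δ, while the second half ends in δ; the halves differ. Either way xy²z ∉ L.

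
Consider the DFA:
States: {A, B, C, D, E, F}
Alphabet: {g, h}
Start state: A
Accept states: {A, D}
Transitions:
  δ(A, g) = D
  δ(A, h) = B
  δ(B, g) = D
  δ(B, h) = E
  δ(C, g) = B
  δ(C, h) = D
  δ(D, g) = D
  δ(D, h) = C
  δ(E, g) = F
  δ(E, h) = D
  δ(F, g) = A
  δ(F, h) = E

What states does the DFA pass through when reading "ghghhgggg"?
read 'g': A → D
  read 'h': D → C
  read 'g': C → B
  read 'h': B → E
  read 'h': E → D
  read 'g': D → D
  read 'g': D → D
  read 'g': D → D
  read 'g': D → D
A -> D -> C -> B -> E -> D -> D -> D -> D -> D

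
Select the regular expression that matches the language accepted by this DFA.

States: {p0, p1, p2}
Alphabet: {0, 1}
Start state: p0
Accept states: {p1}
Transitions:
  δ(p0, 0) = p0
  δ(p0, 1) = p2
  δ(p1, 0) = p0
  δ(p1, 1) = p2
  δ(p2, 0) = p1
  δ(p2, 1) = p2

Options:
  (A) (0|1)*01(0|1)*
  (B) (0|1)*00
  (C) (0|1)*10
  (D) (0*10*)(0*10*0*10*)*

Check each option against the DFA on short strings; one disagreement eliminates an option:
  (A) (0|1)*01(0|1)*: on '01' the DFA goes p0 → p0 → p2 and rejects (p2 ∉ Accept), but the regex matches it → eliminate
  (B) (0|1)*00: on '00' the DFA goes p0 → p0 → p0 and rejects (p0 ∉ Accept), but the regex matches it → eliminate
  (C) (0|1)*10: agrees with the DFA on every string of length ≤ 6
  (D) (0*10*)(0*10*0*10*)*: on '1' the DFA goes p0 → p2 and rejects (p2 ∉ Accept), but the regex matches it → eliminate
Only (C) is consistent with the DFA.
(C) (0|1)*10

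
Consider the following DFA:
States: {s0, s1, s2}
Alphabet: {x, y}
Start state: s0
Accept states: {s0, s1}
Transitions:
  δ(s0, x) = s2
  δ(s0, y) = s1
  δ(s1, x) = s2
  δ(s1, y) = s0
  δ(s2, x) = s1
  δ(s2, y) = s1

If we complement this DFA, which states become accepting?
Complement accept states = All states \ Original accept states
= {s0, s1, s2} \ {s0, s1}
{s2}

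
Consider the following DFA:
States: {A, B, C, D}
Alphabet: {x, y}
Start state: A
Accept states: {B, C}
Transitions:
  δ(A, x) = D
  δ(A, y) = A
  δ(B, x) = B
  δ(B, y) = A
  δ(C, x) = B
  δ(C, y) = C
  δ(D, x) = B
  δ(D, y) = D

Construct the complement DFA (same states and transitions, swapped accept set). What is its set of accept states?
Complement accept states = All states \ Original accept states
= {A, B, C, D} \ {B, C}
{A, D}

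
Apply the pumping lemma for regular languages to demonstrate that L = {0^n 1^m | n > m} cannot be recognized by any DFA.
Assume L is regular with pumping length p. Idea: pumping down the 0-block drops the 0-count to at most the 1-count.
Choose s = 0^(p+1) 1^p ∈ L (|s| = 2p+1 ≥ p). By the pumping lemma, s = xyz with |xy| ≤ p, |y| > 0, so y = 0^k with k ≥ 1. Take i = 0: xz = 0^(p+1−k) 1^p. Since k ≥ 1, p+1−k ≤ p, so the number of 0's is no longer strictly greater than the number of 1's, hence xz ∉ L.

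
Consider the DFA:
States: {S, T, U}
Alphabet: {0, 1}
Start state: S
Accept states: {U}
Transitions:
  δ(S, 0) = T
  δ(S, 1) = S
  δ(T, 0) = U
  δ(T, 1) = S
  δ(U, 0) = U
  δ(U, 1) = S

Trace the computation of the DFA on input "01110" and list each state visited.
read '0': S → T
  read '1': T → S
  read '1': S → S
  read '1': S → S
  read '0': S → T
S -> T -> S -> S -> S -> T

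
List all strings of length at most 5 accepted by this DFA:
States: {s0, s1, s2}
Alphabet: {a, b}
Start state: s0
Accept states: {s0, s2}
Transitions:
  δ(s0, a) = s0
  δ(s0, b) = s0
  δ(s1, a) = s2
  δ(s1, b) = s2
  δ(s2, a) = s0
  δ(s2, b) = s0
ε, a, b, aa, ab, ba, bb, aaa, aab, aba, abb, baa, bab, bba, bbb, aaaa, aaab, aaba, aabb, abaa, abab, abba, abbb, baaa, baab, baba, babb, bbaa, bbab, bbba, bbbb, aaaaa, aaaab, aaaba, aaabb, aabaa, aabab, aabba, aabbb, abaaa, abaab, ababa, ababb, abbaa, abbab, abbba, abbbb, baaaa, baaab, baaba, baabb, babaa, babab, babba, babbb, bbaaa, bbaab, bbaba, bbabb, bbbaa, bbbab, bbbba, bbbbb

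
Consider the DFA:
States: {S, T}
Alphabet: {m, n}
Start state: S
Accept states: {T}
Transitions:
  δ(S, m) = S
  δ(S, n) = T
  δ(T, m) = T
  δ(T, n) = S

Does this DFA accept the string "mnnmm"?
Processing string "mnnmm":
  S --m--> S
  S --n--> T
  T --n--> S
  S --m--> S
  S --m--> S
Final state: S
Accept states: {T}
No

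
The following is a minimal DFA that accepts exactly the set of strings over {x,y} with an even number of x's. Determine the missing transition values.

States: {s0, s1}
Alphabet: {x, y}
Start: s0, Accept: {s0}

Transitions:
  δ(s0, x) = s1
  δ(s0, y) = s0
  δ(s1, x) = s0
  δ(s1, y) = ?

From the language and accept set, identify what each state tracks — s0: even number of x's so far; s1: odd number of x's so far.
Each missing δ(q, a) is the state matching the new tracked value after reading a.
δ(s1, y) = s1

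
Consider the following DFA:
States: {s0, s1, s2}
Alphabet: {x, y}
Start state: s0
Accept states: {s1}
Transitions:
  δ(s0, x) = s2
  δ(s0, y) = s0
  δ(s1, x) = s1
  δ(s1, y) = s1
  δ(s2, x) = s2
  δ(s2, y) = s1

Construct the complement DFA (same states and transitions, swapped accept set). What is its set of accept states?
Complement accept states = All states \ Original accept states
= {s0, s1, s2} \ {s1}
{s0, s2}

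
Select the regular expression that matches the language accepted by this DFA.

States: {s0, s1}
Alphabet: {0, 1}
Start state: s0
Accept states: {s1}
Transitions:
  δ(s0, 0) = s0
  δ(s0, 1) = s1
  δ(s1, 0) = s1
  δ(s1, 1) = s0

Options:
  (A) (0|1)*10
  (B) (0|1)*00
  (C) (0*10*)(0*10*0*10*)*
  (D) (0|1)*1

Check each option against the DFA on short strings; one disagreement eliminates an option:
  (A) (0|1)*10: on '1' the DFA goes s0 → s1 and accepts (s1 ∈ Accept), but the regex does not match it → eliminate
  (B) (0|1)*00: on '1' the DFA goes s0 → s1 and accepts (s1 ∈ Accept), but the regex does not match it → eliminate
  (C) (0*10*)(0*10*0*10*)*: agrees with the DFA on every string of length ≤ 6
  (D) (0|1)*1: on '10' the DFA goes s0 → s1 → s1 and accepts (s1 ∈ Accept), but the regex does not match it → eliminate
Only (C) is consistent with the DFA.
(C) (0*10*)(0*10*0*10*)*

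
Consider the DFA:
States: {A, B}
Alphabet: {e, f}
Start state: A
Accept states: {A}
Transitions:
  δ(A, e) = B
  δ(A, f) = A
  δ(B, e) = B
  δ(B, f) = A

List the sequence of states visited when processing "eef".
read 'e': A → B
  read 'e': B → B
  read 'f': B → A
A -> B -> B -> A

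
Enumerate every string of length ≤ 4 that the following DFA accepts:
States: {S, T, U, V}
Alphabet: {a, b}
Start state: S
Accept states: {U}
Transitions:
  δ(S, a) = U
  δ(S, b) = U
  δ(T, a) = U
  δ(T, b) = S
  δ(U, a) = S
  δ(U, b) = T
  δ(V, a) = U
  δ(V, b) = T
a, b, aaa, aab, aba, baa, bab, bba, abba, abbb, bbba, bbbb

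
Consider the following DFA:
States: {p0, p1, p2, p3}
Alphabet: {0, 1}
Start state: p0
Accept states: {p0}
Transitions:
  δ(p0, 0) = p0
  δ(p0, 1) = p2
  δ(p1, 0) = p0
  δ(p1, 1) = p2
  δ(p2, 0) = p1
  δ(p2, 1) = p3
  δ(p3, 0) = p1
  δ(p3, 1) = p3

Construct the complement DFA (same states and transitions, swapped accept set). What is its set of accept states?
Complement accept states = All states \ Original accept states
= {p0, p1, p2, p3} \ {p0}
{p1, p2, p3}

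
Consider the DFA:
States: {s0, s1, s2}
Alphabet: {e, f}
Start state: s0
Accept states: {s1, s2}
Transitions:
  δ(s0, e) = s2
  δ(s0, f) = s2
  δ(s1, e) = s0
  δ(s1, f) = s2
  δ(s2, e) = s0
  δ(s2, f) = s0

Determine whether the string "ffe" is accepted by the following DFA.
Processing string "ffe":
  s0 --f--> s2
  s2 --f--> s0
  s0 --e--> s2
Final state: s2
Accept states: {s1, s2}
Yes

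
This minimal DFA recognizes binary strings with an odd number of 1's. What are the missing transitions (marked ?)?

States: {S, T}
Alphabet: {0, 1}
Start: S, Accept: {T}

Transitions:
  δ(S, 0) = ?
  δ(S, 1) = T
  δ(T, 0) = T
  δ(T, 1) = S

From the language and accept set, identify what each state tracks — S: even number of 1's so far; T: odd number of 1's so far.
Each missing δ(q, a) is the state matching the new tracked value after reading a.
δ(S, 0) = S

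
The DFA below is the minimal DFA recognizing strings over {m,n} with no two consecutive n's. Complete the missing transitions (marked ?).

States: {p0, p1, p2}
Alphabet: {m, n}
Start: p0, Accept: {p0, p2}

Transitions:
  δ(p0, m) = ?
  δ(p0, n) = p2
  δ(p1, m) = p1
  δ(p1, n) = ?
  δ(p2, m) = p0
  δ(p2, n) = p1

From the language and accept set, identify what each state tracks — p0: last symbol not n (ok); p1: saw nn (dead); p2: last symbol n (ok).
Each missing δ(q, a) is the state matching the new tracked value after reading a.
δ(p0, m) = p0; δ(p1, n) = p1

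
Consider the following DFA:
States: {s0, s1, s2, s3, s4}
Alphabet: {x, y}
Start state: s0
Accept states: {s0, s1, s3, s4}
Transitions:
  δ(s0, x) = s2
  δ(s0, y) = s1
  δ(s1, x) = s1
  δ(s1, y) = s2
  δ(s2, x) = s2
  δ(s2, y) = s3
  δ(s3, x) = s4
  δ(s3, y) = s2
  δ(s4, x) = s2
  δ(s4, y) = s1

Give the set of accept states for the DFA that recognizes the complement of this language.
Complement accept states = All states \ Original accept states
= {s0, s1, s2, s3, s4} \ {s0, s1, s3, s4}
{s2}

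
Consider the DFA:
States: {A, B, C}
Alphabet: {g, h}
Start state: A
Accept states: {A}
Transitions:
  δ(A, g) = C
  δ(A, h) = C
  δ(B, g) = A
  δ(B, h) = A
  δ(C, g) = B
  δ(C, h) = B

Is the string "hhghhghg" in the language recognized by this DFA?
Processing string "hhghhghg":
  A --h--> C
  C --h--> B
  B --g--> A
  A --h--> C
  C --h--> B
  B --g--> A
  A --h--> C
  C --g--> B
Final state: B
Accept states: {A}
No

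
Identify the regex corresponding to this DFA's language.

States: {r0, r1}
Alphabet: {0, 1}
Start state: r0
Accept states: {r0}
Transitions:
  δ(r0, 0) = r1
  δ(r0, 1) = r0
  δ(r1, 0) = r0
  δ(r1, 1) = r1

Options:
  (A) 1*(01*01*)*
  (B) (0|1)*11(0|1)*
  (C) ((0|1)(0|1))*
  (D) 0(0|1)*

Check each option against the DFA on short strings; one disagreement eliminates an option:
  (A) 1*(01*01*)*: agrees with the DFA on every string of length ≤ 6
  (B) (0|1)*11(0|1)*: on ε the DFA stays in r0 and accepts (r0 ∈ Accept), but the regex does not match it → eliminate
  (C) ((0|1)(0|1))*: on '1' the DFA goes r0 → r0 and accepts (r0 ∈ Accept), but the regex does not match it → eliminate
  (D) 0(0|1)*: on ε the DFA stays in r0 and accepts (r0 ∈ Accept), but the regex does not match it → eliminate
Only (A) is consistent with the DFA.
(A) 1*(01*01*)*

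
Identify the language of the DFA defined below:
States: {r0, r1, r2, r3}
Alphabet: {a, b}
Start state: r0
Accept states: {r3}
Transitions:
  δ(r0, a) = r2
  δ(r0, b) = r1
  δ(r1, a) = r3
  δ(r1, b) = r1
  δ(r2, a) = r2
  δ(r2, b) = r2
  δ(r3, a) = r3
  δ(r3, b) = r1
Testing a few strings:
  'aba' → reject
  'ba' → accept
  'b' → reject
  'a' → reject
State roles: r0=no input read; r1=started with b, last symbol b; r2=started with a (dead); r3=started with b, last symbol a
All strings over {a,b} that start with b and end with a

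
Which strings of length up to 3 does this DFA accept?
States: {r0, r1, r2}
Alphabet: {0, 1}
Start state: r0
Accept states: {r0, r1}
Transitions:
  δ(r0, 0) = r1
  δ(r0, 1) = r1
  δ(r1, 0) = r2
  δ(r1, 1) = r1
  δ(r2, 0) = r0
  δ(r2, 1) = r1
ε, 0, 1, 01, 11, 000, 001, 011, 100, 101, 111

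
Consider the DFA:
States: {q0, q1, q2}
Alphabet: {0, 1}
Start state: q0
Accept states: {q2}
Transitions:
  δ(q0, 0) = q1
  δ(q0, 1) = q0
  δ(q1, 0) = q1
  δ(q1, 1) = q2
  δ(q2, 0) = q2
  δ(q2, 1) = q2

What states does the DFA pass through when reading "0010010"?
read '0': q0 → q1
  read '0': q1 → q1
  read '1': q1 → q2
  read '0': q2 → q2
  read '0': q2 → q2
  read '1': q2 → q2
  read '0': q2 → q2
q0 -> q1 -> q1 -> q2 -> q2 -> q2 -> q2 -> q2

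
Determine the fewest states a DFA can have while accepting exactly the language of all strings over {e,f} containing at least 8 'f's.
By Myhill–Nerode, count the distinguishable equivalence classes: 9 classes — having seen 0, 1, …, 7, or ≥8 copies of 'f'; any two classes i < j (j ≤ 8) are distinguished by the string f^(8−j), which takes class j to 8 copies (accepted) but leaves class i below 8 (rejected).
9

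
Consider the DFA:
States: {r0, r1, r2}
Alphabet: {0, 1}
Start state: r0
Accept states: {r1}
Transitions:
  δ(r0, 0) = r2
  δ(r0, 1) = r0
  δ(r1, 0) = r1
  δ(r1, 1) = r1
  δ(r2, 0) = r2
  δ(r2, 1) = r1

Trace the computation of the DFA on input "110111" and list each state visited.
read '1': r0 → r0
  read '1': r0 → r0
  read '0': r0 → r2
  read '1': r2 → r1
  read '1': r1 → r1
  read '1': r1 → r1
r0 -> r0 -> r0 -> r2 -> r1 -> r1 -> r1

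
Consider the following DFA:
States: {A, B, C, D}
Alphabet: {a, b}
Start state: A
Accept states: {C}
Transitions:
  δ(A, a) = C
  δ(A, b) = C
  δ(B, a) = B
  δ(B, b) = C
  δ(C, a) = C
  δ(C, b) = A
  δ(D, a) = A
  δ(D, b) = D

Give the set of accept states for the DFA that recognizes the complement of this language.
Complement accept states = All states \ Original accept states
= {A, B, C, D} \ {C}
{A, B, D}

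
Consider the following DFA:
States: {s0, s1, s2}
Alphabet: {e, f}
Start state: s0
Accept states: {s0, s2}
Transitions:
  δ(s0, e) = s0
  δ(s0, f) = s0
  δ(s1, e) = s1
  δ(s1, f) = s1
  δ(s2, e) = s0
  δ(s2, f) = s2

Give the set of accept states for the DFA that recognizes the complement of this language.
Complement accept states = All states \ Original accept states
= {s0, s1, s2} \ {s0, s2}
{s1}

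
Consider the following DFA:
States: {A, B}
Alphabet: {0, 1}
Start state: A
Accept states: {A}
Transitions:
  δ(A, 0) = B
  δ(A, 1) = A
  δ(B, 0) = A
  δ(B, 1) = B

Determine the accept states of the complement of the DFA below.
Complement accept states = All states \ Original accept states
= {A, B} \ {A}
{B}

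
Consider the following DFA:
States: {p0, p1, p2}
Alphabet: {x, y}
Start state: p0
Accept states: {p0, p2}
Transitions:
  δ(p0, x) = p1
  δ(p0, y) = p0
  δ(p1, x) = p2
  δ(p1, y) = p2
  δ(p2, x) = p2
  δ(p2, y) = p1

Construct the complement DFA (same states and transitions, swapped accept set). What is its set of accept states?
Complement accept states = All states \ Original accept states
= {p0, p1, p2} \ {p0, p2}
{p1}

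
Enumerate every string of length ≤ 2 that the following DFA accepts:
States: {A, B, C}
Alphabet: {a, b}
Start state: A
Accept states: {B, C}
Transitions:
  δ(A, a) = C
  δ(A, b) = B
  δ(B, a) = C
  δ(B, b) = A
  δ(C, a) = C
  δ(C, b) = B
a, b, aa, ab, ba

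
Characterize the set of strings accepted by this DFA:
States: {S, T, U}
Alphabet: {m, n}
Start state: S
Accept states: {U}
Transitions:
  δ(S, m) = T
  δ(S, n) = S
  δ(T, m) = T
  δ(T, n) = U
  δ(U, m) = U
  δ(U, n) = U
Testing a few strings:
  'n' → reject
  'nn' → reject
  'mnmm' → accept
  'nnmn' → accept
State roles: S=no m seen yet; T=seen a m, waiting for n; U=substring mn seen
All strings over {m,n} containing the substring mn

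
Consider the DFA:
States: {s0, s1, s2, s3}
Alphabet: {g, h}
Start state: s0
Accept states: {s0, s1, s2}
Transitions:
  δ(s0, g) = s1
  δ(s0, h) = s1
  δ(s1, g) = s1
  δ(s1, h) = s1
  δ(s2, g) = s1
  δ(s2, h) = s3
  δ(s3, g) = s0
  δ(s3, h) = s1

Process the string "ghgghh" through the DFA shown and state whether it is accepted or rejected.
Processing string "ghgghh":
  s0 --g--> s1
  s1 --h--> s1
  s1 --g--> s1
  s1 --g--> s1
  s1 --h--> s1
  s1 --h--> s1
Final state: s1
Accept states: {s0, s1, s2}
Yes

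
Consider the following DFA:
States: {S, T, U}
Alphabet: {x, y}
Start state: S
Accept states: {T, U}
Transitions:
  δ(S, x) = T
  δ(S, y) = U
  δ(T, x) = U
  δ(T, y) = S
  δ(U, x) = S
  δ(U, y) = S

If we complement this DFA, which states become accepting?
Complement accept states = All states \ Original accept states
= {S, T, U} \ {T, U}
{S}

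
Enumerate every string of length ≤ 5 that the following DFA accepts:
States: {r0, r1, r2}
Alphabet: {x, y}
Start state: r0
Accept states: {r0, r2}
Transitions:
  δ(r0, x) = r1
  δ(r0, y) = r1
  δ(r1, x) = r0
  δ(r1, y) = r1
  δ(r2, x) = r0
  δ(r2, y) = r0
ε, xx, yx, xyx, yyx, xxxx, xxyx, xyyx, yxxx, yxyx, yyyx, xxxyx, xxyyx, xyxxx, xyxyx, xyyyx, yxxyx, yxyyx, yyxxx, yyxyx, yyyyx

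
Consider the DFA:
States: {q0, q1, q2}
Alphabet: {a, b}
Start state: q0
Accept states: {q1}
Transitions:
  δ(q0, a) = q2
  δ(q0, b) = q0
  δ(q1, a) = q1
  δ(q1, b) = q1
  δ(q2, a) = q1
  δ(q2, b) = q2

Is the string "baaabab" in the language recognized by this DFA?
Processing string "baaabab":
  q0 --b--> q0
  q0 --a--> q2
  q2 --a--> q1
  q1 --a--> q1
  q1 --b--> q1
  q1 --a--> q1
  q1 --b--> q1
Final state: q1
Accept states: {q1}
Yes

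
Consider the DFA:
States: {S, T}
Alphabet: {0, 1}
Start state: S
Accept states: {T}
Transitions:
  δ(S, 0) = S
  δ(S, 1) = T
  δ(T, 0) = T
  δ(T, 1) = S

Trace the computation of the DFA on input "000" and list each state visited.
read '0': S → S
  read '0': S → S
  read '0': S → S
S -> S -> S -> S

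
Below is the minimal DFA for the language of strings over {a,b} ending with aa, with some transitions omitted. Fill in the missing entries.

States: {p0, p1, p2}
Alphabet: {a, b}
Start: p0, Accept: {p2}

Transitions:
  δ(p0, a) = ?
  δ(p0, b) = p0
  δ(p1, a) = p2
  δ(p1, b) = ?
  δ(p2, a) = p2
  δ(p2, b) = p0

From the language and accept set, identify what each state tracks — p0: last symbol not a; p1: one trailing a; p2: two trailing a's.
Each missing δ(q, a) is the state matching the new tracked value after reading a.
δ(p0, a) = p1; δ(p1, b) = p0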